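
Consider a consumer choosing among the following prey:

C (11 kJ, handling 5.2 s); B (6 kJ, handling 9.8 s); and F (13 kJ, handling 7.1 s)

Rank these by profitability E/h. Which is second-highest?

F

In descending order of E/h:
C: 11/5.2 = 2.12 kJ/s
F: 13/7.1 = 1.83 kJ/s
B: 6/9.8 = 0.612 kJ/s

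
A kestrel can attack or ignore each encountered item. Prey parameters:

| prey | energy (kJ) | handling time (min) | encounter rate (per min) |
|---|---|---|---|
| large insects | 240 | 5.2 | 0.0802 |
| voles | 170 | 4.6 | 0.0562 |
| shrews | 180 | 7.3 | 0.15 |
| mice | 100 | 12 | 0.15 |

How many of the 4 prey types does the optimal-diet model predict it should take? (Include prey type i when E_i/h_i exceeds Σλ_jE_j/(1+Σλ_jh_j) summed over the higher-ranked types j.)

Rank by E/h (kJ/min): large insects 46.2, voles 37, shrews 24.7, mice 8.33. Include each in turn until the next type's E/h falls below the running intake rate.
Rate on top 1: 13.58. voles: 37 > 13.58 → include.
Rate on top 2: 17.19. shrews: 24.7 > 17.19 → include.
Rate on top 3: 20.14. mice: 8.33 < 20.14 → exclude; stop.
Optimal diet: large insects, voles, shrews — 3 of 4 types.

3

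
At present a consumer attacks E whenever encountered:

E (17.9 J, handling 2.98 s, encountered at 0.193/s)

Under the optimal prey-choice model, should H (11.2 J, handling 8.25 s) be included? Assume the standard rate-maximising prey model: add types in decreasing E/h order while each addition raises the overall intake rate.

No

On E alone, R = ΣλE/(1+Σλh) = 3.455/1.575 = 2.193 J/s.
Profitability of H: 11.2/8.25 = 1.358 J/s.
1.358 < 2.193, so adding H would lower the average — exclude it.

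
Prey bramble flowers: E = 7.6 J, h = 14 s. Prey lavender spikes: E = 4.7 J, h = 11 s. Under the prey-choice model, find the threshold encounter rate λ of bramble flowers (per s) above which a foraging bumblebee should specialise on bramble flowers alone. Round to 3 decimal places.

0.264 per s

The zero-one rule: include lavender spikes iff E₂/h₂ > λE₁/(1+λh₁). Equality gives the switch point.
λE₁h₂ = E₂ + λE₂h₁ ⇒ λ = E₂/(E₁h₂ − E₂h₁) = 4.7/(83.6 − 65.8) = 0.264 per s.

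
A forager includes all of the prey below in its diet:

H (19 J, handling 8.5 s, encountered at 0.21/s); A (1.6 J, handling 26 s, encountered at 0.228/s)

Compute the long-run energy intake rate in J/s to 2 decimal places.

0.50 J/s

R = Σλ_iE_i / (1 + Σλ_ih_i)
Numerator: 0.21×19 + 0.228×1.6 = 4.355
Denominator: 1 + 0.21×8.5 + 0.228×26 = 8.713
R = 4.355/8.713 = 0.4998 J/s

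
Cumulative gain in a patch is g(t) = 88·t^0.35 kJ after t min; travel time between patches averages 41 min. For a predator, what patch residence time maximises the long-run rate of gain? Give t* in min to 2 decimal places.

By the marginal value theorem, leave when the instantaneous gain rate g'(t) equals the habitat-wide average g(t)/(T + t).
g'(t) = 0.35·88·t^-0.65. Setting 0.35·88·t^-0.65 = 88·t^0.35/(41+t) gives 0.35(41+t) = t, so 0.65·t = 0.35×41.
t* = 0.35×41/0.65 = 22.08 min.

22.08 min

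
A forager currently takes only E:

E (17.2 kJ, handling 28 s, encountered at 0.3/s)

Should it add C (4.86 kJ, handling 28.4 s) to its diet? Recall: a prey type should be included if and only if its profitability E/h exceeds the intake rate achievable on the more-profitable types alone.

No

Intake rate on the current diet: R = (0.3×17.2) / (1 + 0.3×28) = 5.16/9.4 = 0.5489 kJ/s.
C: E/h = 4.86/28.4 = 0.1711 kJ/s.
Since 0.1711 < R, time spent handling C is better spent searching.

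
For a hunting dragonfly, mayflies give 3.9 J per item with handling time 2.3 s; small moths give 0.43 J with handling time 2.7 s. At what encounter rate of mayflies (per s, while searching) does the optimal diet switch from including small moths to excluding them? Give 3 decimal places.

Drop small moths once their profitability E₂/h₂ falls below the rate achievable on mayflies alone: E₂/h₂ = λE₁/(1 + λh₁).
Solve for λ: λE₁h₂ = E₂(1 + λh₁) → λ(E₁h₂ − E₂h₁) = E₂ → λ = E₂/(E₁h₂ − E₂h₁).
λ = 0.43/(3.9×2.7 − 0.43×2.3) = 0.43/9.541 = 0.04507 per s.

0.045 per s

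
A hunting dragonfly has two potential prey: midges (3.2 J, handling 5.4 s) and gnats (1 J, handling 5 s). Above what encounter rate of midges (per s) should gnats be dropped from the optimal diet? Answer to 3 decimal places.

Drop gnats once their profitability E₂/h₂ falls below the rate achievable on midges alone: E₂/h₂ = λE₁/(1 + λh₁).
Solve for λ: λE₁h₂ = E₂(1 + λh₁) → λ(E₁h₂ − E₂h₁) = E₂ → λ = E₂/(E₁h₂ − E₂h₁).
λ = 1/(3.2×5 − 1×5.4) = 1/10.6 = 0.09434 per s.

0.094 per s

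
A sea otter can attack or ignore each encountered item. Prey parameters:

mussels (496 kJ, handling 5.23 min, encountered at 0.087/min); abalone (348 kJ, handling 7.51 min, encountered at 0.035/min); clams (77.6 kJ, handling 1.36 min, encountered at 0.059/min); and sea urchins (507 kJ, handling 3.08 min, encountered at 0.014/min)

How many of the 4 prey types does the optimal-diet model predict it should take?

Rank by E/h (kJ/min): sea urchins 165, mussels 94.8, clams 57.1, abalone 46.3. Include each in turn until the next type's E/h falls below the running intake rate.
Rate on top 1: 6.805. mussels: 94.8 > 6.805 → include.
Rate on top 2: 33.54. clams: 57.1 > 33.54 → include.
Rate on top 3: 34.74. abalone: 46.3 > 34.74 → include.
Optimal diet: sea urchins, mussels, clams, abalone — 4 of 4 types.

4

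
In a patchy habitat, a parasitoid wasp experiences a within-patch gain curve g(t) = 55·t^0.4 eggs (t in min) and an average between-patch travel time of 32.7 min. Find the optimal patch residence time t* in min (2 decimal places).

Maximise g(t)/(T+t): set derivative to zero → g'(t)(T+t) = g(t).
g'(t) = 0.4·55·t^-0.6. Setting 0.4·55·t^-0.6 = 55·t^0.4/(32.7+t) gives 0.4(32.7+t) = t, so 0.60·t = 0.4×32.7.
t* = 0.4×32.7/0.60 = 21.8 min.

21.80 min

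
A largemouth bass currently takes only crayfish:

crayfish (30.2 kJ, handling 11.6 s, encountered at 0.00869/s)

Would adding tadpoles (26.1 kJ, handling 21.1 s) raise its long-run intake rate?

Intake rate on the current diet: R = (0.00869×30.2) / (1 + 0.00869×11.6) = 0.2624/1.101 = 0.2384 kJ/s.
Profitability of tadpoles: 26.1/21.1 = 1.237 kJ/s.
Since 1.237 > R, including tadpoles increases the long-run rate.

Yes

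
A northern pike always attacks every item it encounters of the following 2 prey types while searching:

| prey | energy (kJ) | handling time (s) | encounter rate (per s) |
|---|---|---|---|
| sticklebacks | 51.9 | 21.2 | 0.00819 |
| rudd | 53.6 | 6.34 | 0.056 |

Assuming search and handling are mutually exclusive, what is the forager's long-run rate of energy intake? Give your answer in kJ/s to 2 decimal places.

2.24 kJ/s

R = (0.00819×51.9 + 0.056×53.6) / (1 + 0.00819×21.2 + 0.056×6.34) = 3.427/1.529 = 2.242 kJ/s.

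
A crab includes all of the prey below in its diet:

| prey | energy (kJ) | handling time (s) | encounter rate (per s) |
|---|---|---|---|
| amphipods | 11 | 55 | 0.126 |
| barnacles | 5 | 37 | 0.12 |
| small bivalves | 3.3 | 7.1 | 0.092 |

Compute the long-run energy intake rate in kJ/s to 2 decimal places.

Energy encountered per unit search time: 0.126×11 + 0.12×5 + 0.092×3.3 = 2.29 kJ/s.
Handling time per unit search time: 0.126×55 + 0.12×37 + 0.092×7.1 = 12.02.
Rate = 2.29/(1 + 12.02) = 0.1758 kJ/s.

0.18 kJ/s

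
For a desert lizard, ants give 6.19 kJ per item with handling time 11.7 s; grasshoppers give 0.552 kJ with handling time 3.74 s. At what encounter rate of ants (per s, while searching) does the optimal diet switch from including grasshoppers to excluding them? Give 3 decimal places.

The zero-one rule: include grasshoppers iff E₂/h₂ > λE₁/(1+λh₁). Equality gives the switch point.
λE₁h₂ = E₂ + λE₂h₁ ⇒ λ = E₂/(E₁h₂ − E₂h₁) = 0.552/(23.15 − 6.458) = 0.03307 per s.

0.033 per s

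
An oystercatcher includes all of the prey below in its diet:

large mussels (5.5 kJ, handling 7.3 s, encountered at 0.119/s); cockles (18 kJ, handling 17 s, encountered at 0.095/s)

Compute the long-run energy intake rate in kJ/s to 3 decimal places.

0.679 kJ/s

Energy encountered per unit search time: 0.119×5.5 + 0.095×18 = 2.365 kJ/s.
Handling time per unit search time: 0.119×7.3 + 0.095×17 = 2.484.
Rate = 2.365/(1 + 2.484) = 0.6787 kJ/s.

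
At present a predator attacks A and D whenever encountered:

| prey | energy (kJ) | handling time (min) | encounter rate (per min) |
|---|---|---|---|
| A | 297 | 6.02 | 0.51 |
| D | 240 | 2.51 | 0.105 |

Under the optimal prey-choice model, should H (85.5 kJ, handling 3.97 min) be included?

No

Current rate: (0.51×297 + 0.105×240)/(1 + 0.51×6.02 + 0.105×2.51) = 40.77 kJ/min.
H: E/h = 85.5/3.97 = 21.54 kJ/min.
21.54 < 40.77, so adding H would lower the average — exclude it.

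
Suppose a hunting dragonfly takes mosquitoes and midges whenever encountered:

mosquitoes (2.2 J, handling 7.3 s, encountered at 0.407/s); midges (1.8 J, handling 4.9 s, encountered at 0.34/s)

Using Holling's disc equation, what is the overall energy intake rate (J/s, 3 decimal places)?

0.267 J/s

R = Σλ_iE_i / (1 + Σλ_ih_i)
Numerator: 0.407×2.2 + 0.34×1.8 = 1.507
Denominator: 1 + 0.407×7.3 + 0.34×4.9 = 5.637
R = 1.507/5.637 = 0.2674 J/s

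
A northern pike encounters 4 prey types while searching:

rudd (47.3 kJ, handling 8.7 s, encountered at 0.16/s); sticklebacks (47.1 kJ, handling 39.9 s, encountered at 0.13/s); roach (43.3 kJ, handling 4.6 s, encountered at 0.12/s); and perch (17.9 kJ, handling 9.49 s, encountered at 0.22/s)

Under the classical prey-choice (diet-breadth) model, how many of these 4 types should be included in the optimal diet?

Profitabilities (E/h, kJ/s): roach 9.41, rudd 5.44, perch 1.89, sticklebacks 1.18. Add prey in this order while the next type's profitability exceeds the intake rate on those already taken.
Rate on top 1: 3.348. rudd: 5.44 > 3.348 → include.
Rate on top 2: 4.336. perch: 1.89 < 4.336 → exclude; stop.
Optimal diet: roach, rudd — 2 of 4 types.

2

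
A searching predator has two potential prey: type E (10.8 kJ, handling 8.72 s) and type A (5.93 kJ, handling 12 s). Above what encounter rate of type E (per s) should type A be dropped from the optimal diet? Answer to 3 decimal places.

0.076 per s

The zero-one rule: include type A iff E₂/h₂ > λE₁/(1+λh₁). Equality gives the switch point.
λE₁h₂ = E₂ + λE₂h₁ ⇒ λ = E₂/(E₁h₂ − E₂h₁) = 5.93/(129.6 − 51.71) = 0.07613 per s.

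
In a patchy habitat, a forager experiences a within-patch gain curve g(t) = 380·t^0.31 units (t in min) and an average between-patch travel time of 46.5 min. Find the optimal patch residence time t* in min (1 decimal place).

20.9 min

Maximise g(t)/(T+t): set derivative to zero → g'(t)(T+t) = g(t).
g'(t) = 0.31·380·t^-0.69. Setting 0.31·380·t^-0.69 = 380·t^0.31/(46.5+t) gives 0.31(46.5+t) = t, so 0.69·t = 0.31×46.5.
t* = 0.31×46.5/0.69 = 20.89 min.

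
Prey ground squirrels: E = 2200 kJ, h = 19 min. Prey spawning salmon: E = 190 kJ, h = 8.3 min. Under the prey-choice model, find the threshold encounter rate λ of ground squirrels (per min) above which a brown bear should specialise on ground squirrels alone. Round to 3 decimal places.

0.013 per min

Drop spawning salmon once their profitability E₂/h₂ falls below the rate achievable on ground squirrels alone: E₂/h₂ = λE₁/(1 + λh₁).
Solve for λ: λE₁h₂ = E₂(1 + λh₁) → λ(E₁h₂ − E₂h₁) = E₂ → λ = E₂/(E₁h₂ − E₂h₁).
λ = 190/(2200×8.3 − 190×19) = 190/1.465e+04 = 0.01297 per min.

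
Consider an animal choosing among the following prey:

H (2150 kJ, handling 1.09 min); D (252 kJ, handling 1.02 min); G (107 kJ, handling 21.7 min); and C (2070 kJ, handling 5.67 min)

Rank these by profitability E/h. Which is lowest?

G

In descending order of E/h:
H: 2150/1.09 = 1.97e+03 kJ/min
C: 2070/5.67 = 365 kJ/min
D: 252/1.02 = 247 kJ/min
G: 107/21.7 = 4.93 kJ/min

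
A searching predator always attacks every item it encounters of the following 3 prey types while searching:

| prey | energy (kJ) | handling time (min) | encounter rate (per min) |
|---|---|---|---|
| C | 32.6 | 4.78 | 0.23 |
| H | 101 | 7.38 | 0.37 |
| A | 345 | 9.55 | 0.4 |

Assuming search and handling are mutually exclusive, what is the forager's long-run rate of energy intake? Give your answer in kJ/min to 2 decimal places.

Energy encountered per unit search time: 0.23×32.6 + 0.37×101 + 0.4×345 = 182.9 kJ/min.
Handling time per unit search time: 0.23×4.78 + 0.37×7.38 + 0.4×9.55 = 7.65.
Rate = 182.9/(1 + 7.65) = 21.14 kJ/min.

21.14 kJ/min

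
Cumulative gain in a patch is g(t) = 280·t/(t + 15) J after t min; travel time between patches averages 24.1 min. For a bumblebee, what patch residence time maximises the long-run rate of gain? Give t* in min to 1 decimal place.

19.0 min

Optimal t* satisfies g'(t*) = g(t*)/(T + t*).
g'(t) = 280·15/(t + 15)². Setting 280·15/(t+15)² = 280t/[(t+15)(24.1+t)] gives 15(24.1+t) = t(t+15), so t² = 15×24.1 = 361.5.
t* = √361.5 = 19.01 min.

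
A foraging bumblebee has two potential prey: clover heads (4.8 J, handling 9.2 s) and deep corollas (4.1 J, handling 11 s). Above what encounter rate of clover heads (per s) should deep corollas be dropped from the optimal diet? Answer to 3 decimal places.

0.272 per s

Drop deep corollas once their profitability E₂/h₂ falls below the rate achievable on clover heads alone: E₂/h₂ = λE₁/(1 + λh₁).
Solve for λ: λE₁h₂ = E₂(1 + λh₁) → λ(E₁h₂ − E₂h₁) = E₂ → λ = E₂/(E₁h₂ − E₂h₁).
λ = 4.1/(4.8×11 − 4.1×9.2) = 4.1/15.08 = 0.2719 per s.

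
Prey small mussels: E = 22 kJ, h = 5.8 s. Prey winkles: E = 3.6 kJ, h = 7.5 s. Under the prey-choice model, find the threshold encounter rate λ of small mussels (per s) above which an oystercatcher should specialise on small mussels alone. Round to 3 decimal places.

Drop winkles once their profitability E₂/h₂ falls below the rate achievable on small mussels alone: E₂/h₂ = λE₁/(1 + λh₁).
Solve for λ: λE₁h₂ = E₂(1 + λh₁) → λ(E₁h₂ − E₂h₁) = E₂ → λ = E₂/(E₁h₂ − E₂h₁).
λ = 3.6/(22×7.5 − 3.6×5.8) = 3.6/144.1 = 0.02498 per s.

0.025 per s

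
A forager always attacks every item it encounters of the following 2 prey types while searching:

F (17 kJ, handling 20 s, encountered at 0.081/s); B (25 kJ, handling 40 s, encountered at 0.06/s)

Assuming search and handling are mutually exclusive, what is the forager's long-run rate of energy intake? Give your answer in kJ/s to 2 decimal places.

R = (0.081×17 + 0.06×25) / (1 + 0.081×20 + 0.06×40) = 2.877/5.02 = 0.5731 kJ/s.

0.57 kJ/s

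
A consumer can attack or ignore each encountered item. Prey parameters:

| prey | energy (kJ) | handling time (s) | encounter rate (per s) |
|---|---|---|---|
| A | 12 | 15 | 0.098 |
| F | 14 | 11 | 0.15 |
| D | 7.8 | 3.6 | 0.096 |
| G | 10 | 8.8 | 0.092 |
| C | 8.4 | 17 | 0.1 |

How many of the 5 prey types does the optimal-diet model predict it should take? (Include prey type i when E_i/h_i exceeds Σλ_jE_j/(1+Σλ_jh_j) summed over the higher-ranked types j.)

3

Profitabilities (E/h, kJ/s): D 2.17, F 1.27, G 1.14, A 0.8, C 0.494. Add prey in this order while the next type's profitability exceeds the intake rate on those already taken.
Rate on top 1: 0.5565. F: 1.27 > 0.5565 → include.
Rate on top 2: 0.951. G: 1.14 > 0.951 → include.
Rate on top 3: 0.9904. A: 0.8 < 0.9904 → exclude; stop.
Optimal diet: D, F, G — 3 of 5 types.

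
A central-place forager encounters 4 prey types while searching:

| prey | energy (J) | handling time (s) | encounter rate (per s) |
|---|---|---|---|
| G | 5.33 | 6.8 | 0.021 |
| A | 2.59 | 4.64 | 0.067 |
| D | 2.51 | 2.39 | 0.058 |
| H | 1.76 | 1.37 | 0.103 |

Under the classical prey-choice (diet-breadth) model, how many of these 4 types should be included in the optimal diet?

Rank by E/h (J/s): H 1.28, D 1.05, G 0.784, A 0.558. Include each in turn until the next type's E/h falls below the running intake rate.
Rate on top 1: 0.1589. D: 1.05 > 0.1589 → include.
Rate on top 2: 0.2554. G: 0.784 > 0.2554 → include.
Rate on top 3: 0.3085. A: 0.558 > 0.3085 → include.
Optimal diet: H, D, G, A — 4 of 4 types.

4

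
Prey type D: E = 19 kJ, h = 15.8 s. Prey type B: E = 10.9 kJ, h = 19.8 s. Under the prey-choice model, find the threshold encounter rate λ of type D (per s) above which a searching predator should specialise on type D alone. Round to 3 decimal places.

0.053 per s

The zero-one rule: include type B iff E₂/h₂ > λE₁/(1+λh₁). Equality gives the switch point.
λE₁h₂ = E₂ + λE₂h₁ ⇒ λ = E₂/(E₁h₂ − E₂h₁) = 10.9/(376.2 − 172.2) = 0.05344 per s.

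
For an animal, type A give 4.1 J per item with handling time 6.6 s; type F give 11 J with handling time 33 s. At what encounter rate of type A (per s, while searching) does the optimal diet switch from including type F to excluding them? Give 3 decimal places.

The zero-one rule: include type F iff E₂/h₂ > λE₁/(1+λh₁). Equality gives the switch point.
λE₁h₂ = E₂ + λE₂h₁ ⇒ λ = E₂/(E₁h₂ − E₂h₁) = 11/(135.3 − 72.6) = 0.1754 per s.

0.175 per s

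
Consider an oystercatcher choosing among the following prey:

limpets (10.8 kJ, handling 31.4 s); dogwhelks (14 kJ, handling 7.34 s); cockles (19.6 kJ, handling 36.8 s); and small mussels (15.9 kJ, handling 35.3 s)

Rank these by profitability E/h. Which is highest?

In descending order of E/h:
dogwhelks: 14/7.34 = 1.91 kJ/s
cockles: 19.6/36.8 = 0.533 kJ/s
small mussels: 15.9/35.3 = 0.45 kJ/s
limpets: 10.8/31.4 = 0.344 kJ/s

dogwhelks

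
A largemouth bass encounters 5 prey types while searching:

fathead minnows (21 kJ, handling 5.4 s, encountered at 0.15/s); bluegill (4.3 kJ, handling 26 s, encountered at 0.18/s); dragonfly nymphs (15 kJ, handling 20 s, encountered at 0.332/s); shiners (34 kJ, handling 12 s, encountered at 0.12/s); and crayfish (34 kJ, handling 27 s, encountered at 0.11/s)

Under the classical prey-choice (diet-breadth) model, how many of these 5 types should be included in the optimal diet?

Rank by E/h (kJ/s): fathead minnows 3.89, shiners 2.83, crayfish 1.26, dragonfly nymphs 0.75, bluegill 0.165. Include each in turn until the next type's E/h falls below the running intake rate.
Rate on top 1: 1.74. shiners: 2.83 > 1.74 → include.
Rate on top 2: 2.225. crayfish: 1.26 < 2.225 → exclude; stop.
Optimal diet: fathead minnows, shiners — 2 of 5 types.

2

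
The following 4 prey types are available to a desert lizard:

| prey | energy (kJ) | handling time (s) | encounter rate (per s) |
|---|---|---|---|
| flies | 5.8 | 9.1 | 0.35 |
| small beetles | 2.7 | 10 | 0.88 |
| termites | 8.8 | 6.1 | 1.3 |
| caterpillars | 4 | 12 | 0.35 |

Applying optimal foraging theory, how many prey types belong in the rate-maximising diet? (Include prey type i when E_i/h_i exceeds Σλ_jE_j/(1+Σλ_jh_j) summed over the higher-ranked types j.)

Profitabilities (E/h, kJ/s): termites 1.44, flies 0.637, caterpillars 0.333, small beetles 0.27. Add prey in this order while the next type's profitability exceeds the intake rate on those already taken.
Rate on top 1: 1.281. flies: 0.637 < 1.281 → exclude; stop.
Optimal diet: termites — 1 of 4 types.

1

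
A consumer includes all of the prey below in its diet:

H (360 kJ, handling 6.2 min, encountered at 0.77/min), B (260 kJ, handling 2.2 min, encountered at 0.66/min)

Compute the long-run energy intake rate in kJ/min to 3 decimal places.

62.109 kJ/min

R = (0.77×360 + 0.66×260) / (1 + 0.77×6.2 + 0.66×2.2) = 448.8/7.226 = 62.11 kJ/min.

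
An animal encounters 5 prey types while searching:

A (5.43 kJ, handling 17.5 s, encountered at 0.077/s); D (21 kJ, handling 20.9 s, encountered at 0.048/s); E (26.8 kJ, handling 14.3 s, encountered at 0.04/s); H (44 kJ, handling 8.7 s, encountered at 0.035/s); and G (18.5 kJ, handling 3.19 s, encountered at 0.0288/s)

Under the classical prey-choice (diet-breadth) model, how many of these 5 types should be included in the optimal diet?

E/h in descending order: G 5.8, H 5.06, E 1.87, D 1, A 0.31 kJ/s. The optimal diet is the largest prefix of this list for which every included type satisfies E_i/h_i > R on the types above it.
Rate on top 1: 0.488. H: 5.06 > 0.488 → include.
Rate on top 2: 1.484. E: 1.87 > 1.484 → include.
Rate on top 3: 1.598. D: 1 < 1.598 → exclude; stop.
Optimal diet: G, H, E — 3 of 5 types.

3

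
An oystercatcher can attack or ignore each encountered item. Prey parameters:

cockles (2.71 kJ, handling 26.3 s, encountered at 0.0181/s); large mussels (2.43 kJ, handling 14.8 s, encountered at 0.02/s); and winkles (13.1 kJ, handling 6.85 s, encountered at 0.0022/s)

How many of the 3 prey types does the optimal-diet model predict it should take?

3

E/h in descending order: winkles 1.91, large mussels 0.164, cockles 0.103 kJ/s. The optimal diet is the largest prefix of this list for which every included type satisfies E_i/h_i > R on the types above it.
Rate on top 1: 0.02839. large mussels: 0.164 > 0.02839 → include.
Rate on top 2: 0.05905. cockles: 0.103 > 0.05905 → include.
Optimal diet: winkles, large mussels, cockles — 3 of 3 types.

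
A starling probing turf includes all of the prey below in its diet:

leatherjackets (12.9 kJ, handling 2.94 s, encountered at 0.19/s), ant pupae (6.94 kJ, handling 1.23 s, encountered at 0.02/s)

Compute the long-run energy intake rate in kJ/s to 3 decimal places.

R = Σλ_iE_i / (1 + Σλ_ih_i)
Numerator: 0.19×12.9 + 0.02×6.94 = 2.59
Denominator: 1 + 0.19×2.94 + 0.02×1.23 = 1.583
R = 2.59/1.583 = 1.636 kJ/s

1.636 kJ/s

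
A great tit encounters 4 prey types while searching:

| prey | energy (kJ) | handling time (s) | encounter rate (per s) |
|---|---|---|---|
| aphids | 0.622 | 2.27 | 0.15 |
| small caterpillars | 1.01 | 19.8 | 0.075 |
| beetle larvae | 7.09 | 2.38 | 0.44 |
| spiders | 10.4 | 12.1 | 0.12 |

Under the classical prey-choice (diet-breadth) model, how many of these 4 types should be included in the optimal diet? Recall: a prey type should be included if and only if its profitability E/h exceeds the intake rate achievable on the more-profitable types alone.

Rank by E/h (kJ/s): beetle larvae 2.98, spiders 0.86, aphids 0.274, small caterpillars 0.051. Include each in turn until the next type's E/h falls below the running intake rate.
Rate on top 1: 1.524. spiders: 0.86 < 1.524 → exclude; stop.
Optimal diet: beetle larvae — 1 of 4 types.

1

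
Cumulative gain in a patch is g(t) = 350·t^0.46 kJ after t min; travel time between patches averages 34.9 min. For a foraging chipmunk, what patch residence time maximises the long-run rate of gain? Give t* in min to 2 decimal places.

Optimal t* satisfies g'(t*) = g(t*)/(T + t*).
g'(t) = 0.46·350·t^-0.54. Setting 0.46·350·t^-0.54 = 350·t^0.46/(34.9+t) gives 0.46(34.9+t) = t, so 0.54·t = 0.46×34.9.
t* = 0.46×34.9/0.54 = 29.73 min.

29.73 min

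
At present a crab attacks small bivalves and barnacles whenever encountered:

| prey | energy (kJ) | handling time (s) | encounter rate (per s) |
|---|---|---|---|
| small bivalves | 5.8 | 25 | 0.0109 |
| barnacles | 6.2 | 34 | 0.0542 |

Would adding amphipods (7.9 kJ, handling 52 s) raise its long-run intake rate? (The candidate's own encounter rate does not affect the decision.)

On small bivalves and barnacles alone, R = ΣλE/(1+Σλh) = 0.3993/3.115 = 0.1282 kJ/s.
Profitability of amphipods: 7.9/52 = 0.1519 kJ/s.
Since 0.1519 > R, including amphipods increases the long-run rate.

Yes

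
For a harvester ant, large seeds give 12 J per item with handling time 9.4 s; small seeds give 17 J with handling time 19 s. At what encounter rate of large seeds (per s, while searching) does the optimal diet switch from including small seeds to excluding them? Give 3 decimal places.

At the threshold, the rate on large seeds alone equals the profitability of small seeds: λ·12/(1 + λ·9.4) = 17/19 = 0.8947.
Rearranging, λ(12 − 0.8947×9.4) = 0.8947, so λ = 0.8947/3.589 = 0.2493 per s.

0.249 per s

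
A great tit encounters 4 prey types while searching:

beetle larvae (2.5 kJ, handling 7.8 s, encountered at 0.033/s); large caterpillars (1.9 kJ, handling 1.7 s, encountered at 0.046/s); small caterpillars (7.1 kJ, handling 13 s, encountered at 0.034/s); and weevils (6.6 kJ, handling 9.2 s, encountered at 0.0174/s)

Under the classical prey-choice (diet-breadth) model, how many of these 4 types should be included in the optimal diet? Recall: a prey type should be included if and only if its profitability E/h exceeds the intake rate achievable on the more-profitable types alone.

Profitabilities (E/h, kJ/s): large caterpillars 1.12, weevils 0.717, small caterpillars 0.546, beetle larvae 0.321. Add prey in this order while the next type's profitability exceeds the intake rate on those already taken.
Rate on top 1: 0.08106. weevils: 0.717 > 0.08106 → include.
Rate on top 2: 0.1633. small caterpillars: 0.546 > 0.1633 → include.
Rate on top 3: 0.264. beetle larvae: 0.321 > 0.264 → include.
Optimal diet: large caterpillars, weevils, small caterpillars, beetle larvae — 4 of 4 types.

4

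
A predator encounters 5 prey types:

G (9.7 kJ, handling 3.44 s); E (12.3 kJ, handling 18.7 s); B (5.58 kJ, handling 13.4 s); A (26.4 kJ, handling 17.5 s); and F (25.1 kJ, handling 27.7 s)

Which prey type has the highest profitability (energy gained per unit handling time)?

In descending order of E/h:
G: 9.7/3.44 = 2.82 kJ/s
A: 26.4/17.5 = 1.51 kJ/s
F: 25.1/27.7 = 0.906 kJ/s
E: 12.3/18.7 = 0.658 kJ/s
B: 5.58/13.4 = 0.416 kJ/s

G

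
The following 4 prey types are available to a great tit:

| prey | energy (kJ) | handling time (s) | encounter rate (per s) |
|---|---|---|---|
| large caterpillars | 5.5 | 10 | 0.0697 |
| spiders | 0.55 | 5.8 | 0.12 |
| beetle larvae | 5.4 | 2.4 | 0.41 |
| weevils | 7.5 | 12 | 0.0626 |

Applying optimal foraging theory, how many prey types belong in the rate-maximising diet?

E/h in descending order: beetle larvae 2.25, weevils 0.625, large caterpillars 0.55, spiders 0.0948 kJ/s. The optimal diet is the largest prefix of this list for which every included type satisfies E_i/h_i > R on the types above it.
Rate on top 1: 1.116. weevils: 0.625 < 1.116 → exclude; stop.
Optimal diet: beetle larvae — 1 of 4 types.

1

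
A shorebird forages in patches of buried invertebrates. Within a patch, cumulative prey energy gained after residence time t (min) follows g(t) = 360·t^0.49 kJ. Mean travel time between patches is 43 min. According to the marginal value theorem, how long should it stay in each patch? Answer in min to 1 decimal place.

41.3 min

Optimal t* satisfies g'(t*) = g(t*)/(T + t*).
g'(t) = 0.49·360·t^-0.51. Setting 0.49·360·t^-0.51 = 360·t^0.49/(43+t) gives 0.49(43+t) = t, so 0.51·t = 0.49×43.
t* = 0.49×43/0.51 = 41.31 min.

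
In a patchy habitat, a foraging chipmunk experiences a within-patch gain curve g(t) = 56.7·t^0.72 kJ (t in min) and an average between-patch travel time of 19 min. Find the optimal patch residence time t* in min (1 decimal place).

48.9 min

Optimal t* satisfies g'(t*) = g(t*)/(T + t*).
g'(t) = 0.72·56.7·t^-0.28. Setting 0.72·56.7·t^-0.28 = 56.7·t^0.72/(19+t) gives 0.72(19+t) = t, so 0.28·t = 0.72×19.
t* = 0.72×19/0.28 = 48.86 min.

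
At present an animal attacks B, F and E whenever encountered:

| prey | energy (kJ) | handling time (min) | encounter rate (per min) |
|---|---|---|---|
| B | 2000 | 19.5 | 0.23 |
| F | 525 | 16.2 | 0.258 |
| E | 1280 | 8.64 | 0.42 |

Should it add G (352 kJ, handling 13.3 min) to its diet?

On B, F and E alone, R = ΣλE/(1+Σλh) = 1133/13.29 = 85.23 kJ/min.
G: E/h = 352/13.3 = 26.47 kJ/min.
26.47 < 85.23, so adding G would lower the average — exclude it.

No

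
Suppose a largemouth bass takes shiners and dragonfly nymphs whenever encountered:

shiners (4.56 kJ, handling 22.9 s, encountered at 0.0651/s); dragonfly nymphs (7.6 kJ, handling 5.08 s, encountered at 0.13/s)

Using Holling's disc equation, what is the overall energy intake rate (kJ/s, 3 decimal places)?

0.408 kJ/s

R = Σλ_iE_i / (1 + Σλ_ih_i)
Numerator: 0.0651×4.56 + 0.13×7.6 = 1.285
Denominator: 1 + 0.0651×22.9 + 0.13×5.08 = 3.151
R = 1.285/3.151 = 0.4077 kJ/s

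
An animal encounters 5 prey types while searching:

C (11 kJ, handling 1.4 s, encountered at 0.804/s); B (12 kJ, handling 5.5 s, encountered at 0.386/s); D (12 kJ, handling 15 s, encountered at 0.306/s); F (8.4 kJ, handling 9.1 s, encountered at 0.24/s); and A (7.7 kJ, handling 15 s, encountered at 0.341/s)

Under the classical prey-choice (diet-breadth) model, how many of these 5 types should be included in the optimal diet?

Rank by E/h (kJ/s): C 7.86, B 2.18, F 0.923, D 0.8, A 0.513. Include each in turn until the next type's E/h falls below the running intake rate.
Rate on top 1: 4.161. B: 2.18 < 4.161 → exclude; stop.
Optimal diet: C — 1 of 5 types.

1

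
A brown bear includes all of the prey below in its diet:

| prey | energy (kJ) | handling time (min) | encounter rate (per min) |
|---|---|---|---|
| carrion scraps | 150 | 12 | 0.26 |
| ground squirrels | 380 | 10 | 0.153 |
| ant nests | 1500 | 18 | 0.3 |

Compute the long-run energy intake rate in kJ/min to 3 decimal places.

49.515 kJ/min

R = (0.26×150 + 0.153×380 + 0.3×1500) / (1 + 0.26×12 + 0.153×10 + 0.3×18) = 547.1/11.05 = 49.51 kJ/min.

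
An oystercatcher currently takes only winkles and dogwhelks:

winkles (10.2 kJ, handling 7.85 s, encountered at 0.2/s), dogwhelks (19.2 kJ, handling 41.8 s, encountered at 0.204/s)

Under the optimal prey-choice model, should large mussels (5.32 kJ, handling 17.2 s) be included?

No

Intake rate on the current diet: R = (0.2×10.2 + 0.204×19.2) / (1 + 0.2×7.85 + 0.204×41.8) = 5.957/11.1 = 0.5368 kJ/s.
Profitability of large mussels: 5.32/17.2 = 0.3093 kJ/s.
Since 0.3093 < R, time spent handling large mussels is better spent searching.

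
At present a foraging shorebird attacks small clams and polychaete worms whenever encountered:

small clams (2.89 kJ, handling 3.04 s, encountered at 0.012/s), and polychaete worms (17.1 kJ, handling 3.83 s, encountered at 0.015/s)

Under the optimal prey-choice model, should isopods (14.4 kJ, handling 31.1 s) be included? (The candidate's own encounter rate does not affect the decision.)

Yes

Intake rate on the current diet: R = (0.012×2.89 + 0.015×17.1) / (1 + 0.012×3.04 + 0.015×3.83) = 0.2912/1.094 = 0.2662 kJ/s.
isopods: E/h = 14.4/31.1 = 0.463 kJ/s.
Since 0.463 > R, including isopods increases the long-run rate.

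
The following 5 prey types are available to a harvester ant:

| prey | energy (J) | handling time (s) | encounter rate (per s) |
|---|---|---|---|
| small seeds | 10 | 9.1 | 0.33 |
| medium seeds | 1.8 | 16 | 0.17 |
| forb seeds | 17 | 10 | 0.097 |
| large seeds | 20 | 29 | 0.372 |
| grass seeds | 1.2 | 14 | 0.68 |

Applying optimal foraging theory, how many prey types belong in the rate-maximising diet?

E/h in descending order: forb seeds 1.7, small seeds 1.1, large seeds 0.69, medium seeds 0.113, grass seeds 0.0857 J/s. The optimal diet is the largest prefix of this list for which every included type satisfies E_i/h_i > R on the types above it.
Rate on top 1: 0.8371. small seeds: 1.1 > 0.8371 → include.
Rate on top 2: 0.9952. large seeds: 0.69 < 0.9952 → exclude; stop.
Optimal diet: forb seeds, small seeds — 2 of 5 types.

2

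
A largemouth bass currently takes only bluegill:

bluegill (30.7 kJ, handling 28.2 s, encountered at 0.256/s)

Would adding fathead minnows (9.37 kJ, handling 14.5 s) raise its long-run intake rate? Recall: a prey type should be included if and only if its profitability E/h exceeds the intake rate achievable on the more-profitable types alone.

Intake rate on the current diet: R = (0.256×30.7) / (1 + 0.256×28.2) = 7.859/8.219 = 0.9562 kJ/s.
Profitability of fathead minnows: 9.37/14.5 = 0.6462 kJ/s.
Since 0.6462 < R, time spent handling fathead minnows is better spent searching.

No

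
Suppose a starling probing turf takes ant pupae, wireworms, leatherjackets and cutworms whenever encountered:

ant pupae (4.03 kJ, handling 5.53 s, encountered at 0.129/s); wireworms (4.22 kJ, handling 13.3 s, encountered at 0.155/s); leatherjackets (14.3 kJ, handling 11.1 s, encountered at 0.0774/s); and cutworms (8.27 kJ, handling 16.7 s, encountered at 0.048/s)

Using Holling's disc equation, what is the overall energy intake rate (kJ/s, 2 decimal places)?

R = (0.129×4.03 + 0.155×4.22 + 0.0774×14.3 + 0.048×8.27) / (1 + 0.129×5.53 + 0.155×13.3 + 0.0774×11.1 + 0.048×16.7) = 2.678/5.436 = 0.4926 kJ/s.

0.49 kJ/s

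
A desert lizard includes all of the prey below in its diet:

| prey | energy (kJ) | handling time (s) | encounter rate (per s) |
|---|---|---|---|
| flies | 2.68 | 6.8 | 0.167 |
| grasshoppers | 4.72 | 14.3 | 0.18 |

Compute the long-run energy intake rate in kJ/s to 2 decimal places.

Energy encountered per unit search time: 0.167×2.68 + 0.18×4.72 = 1.297 kJ/s.
Handling time per unit search time: 0.167×6.8 + 0.18×14.3 = 3.71.
Rate = 1.297/(1 + 3.71) = 0.2754 kJ/s.

0.28 kJ/s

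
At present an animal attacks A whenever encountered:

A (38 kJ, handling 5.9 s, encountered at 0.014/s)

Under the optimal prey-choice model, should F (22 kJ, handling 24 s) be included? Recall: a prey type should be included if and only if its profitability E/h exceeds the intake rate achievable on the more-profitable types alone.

Yes

On A alone, R = ΣλE/(1+Σλh) = 0.532/1.083 = 0.4914 kJ/s.
Profitability of F: 22/24 = 0.9167 kJ/s.
Since 0.9167 > R, including F increases the long-run rate.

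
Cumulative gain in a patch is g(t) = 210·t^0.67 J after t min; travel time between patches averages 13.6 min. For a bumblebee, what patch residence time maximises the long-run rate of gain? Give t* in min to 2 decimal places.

Optimal t* satisfies g'(t*) = g(t*)/(T + t*).
g'(t) = 0.67·210·t^-0.33. Setting 0.67·210·t^-0.33 = 210·t^0.67/(13.6+t) gives 0.67(13.6+t) = t, so 0.33·t = 0.67×13.6.
t* = 0.67×13.6/0.33 = 27.61 min.

27.61 min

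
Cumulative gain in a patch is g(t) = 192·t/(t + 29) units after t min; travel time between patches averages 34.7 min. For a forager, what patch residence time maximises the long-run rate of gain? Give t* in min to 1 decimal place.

31.7 min

Maximise g(t)/(T+t): set derivative to zero → g'(t)(T+t) = g(t).
g'(t) = 192·29/(t + 29)². Setting 192·29/(t+29)² = 192t/[(t+29)(34.7+t)] gives 29(34.7+t) = t(t+29), so t² = 29×34.7 = 1006.
t* = √1006 = 31.72 min.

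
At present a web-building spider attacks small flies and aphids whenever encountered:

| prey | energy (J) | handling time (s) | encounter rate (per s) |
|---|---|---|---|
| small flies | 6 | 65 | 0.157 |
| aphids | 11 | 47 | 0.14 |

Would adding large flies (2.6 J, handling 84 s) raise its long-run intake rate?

No

On small flies and aphids alone, R = ΣλE/(1+Σλh) = 2.482/17.79 = 0.1396 J/s.
Profitability of large flies: 2.6/84 = 0.03095 J/s.
0.03095 < 0.1396, so adding large flies would lower the average — exclude it.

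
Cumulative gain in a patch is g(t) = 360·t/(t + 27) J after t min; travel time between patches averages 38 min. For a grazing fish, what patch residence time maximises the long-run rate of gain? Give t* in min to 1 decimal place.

32.0 min

Optimal t* satisfies g'(t*) = g(t*)/(T + t*).
g'(t) = 360·27/(t + 27)². Setting 360·27/(t+27)² = 360t/[(t+27)(38+t)] gives 27(38+t) = t(t+27), so t² = 27×38 = 1026.
t* = √1026 = 32.03 min.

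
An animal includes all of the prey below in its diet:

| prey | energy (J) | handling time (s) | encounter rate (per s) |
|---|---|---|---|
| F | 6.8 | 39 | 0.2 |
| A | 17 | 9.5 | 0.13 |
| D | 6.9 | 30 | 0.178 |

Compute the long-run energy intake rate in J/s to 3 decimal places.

R = (0.2×6.8 + 0.13×17 + 0.178×6.9) / (1 + 0.2×39 + 0.13×9.5 + 0.178×30) = 4.798/15.38 = 0.3121 J/s.

0.312 J/s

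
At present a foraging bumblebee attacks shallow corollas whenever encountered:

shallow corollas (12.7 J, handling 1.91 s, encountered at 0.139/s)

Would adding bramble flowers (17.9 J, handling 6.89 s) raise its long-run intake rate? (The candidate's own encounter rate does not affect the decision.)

Current rate: (0.139×12.7)/(1 + 0.139×1.91) = 1.395 J/s.
Profitability of bramble flowers: 17.9/6.89 = 2.598 J/s.
Since 2.598 > R, including bramble flowers increases the long-run rate.

Yes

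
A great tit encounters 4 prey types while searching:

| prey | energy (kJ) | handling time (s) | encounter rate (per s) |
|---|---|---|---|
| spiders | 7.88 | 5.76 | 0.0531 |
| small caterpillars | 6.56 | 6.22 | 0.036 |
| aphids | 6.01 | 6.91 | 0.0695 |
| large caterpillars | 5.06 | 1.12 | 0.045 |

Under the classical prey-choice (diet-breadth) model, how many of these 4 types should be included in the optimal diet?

E/h in descending order: large caterpillars 4.52, spiders 1.37, small caterpillars 1.05, aphids 0.87 kJ/s. The optimal diet is the largest prefix of this list for which every included type satisfies E_i/h_i > R on the types above it.
Rate on top 1: 0.2168. spiders: 1.37 > 0.2168 → include.
Rate on top 2: 0.4764. small caterpillars: 1.05 > 0.4764 → include.
Rate on top 3: 0.5583. aphids: 0.87 > 0.5583 → include.
Optimal diet: large caterpillars, spiders, small caterpillars, aphids — 4 of 4 types.

4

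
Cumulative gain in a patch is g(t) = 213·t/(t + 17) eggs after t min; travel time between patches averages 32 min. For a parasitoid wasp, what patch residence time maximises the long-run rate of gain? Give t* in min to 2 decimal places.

Maximise g(t)/(T+t): set derivative to zero → g'(t)(T+t) = g(t).
g'(t) = 213·17/(t + 17)². Setting 213·17/(t+17)² = 213t/[(t+17)(32+t)] gives 17(32+t) = t(t+17), so t² = 17×32 = 544.
t* = √544 = 23.32 min.

23.32 min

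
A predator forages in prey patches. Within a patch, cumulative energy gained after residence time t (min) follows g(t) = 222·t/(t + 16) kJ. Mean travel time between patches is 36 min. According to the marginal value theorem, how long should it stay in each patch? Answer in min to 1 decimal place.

24.0 min

By the marginal value theorem, leave when the instantaneous gain rate g'(t) equals the habitat-wide average g(t)/(T + t).
g'(t) = 222·16/(t + 16)². Setting 222·16/(t+16)² = 222t/[(t+16)(36+t)] gives 16(36+t) = t(t+16), so t² = 16×36 = 576.
t* = √576 = 24 min.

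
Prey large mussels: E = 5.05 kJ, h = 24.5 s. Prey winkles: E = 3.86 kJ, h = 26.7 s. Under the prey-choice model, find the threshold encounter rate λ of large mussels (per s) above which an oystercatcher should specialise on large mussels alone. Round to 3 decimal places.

At the threshold, the rate on large mussels alone equals the profitability of winkles: λ·5.05/(1 + λ·24.5) = 3.86/26.7 = 0.1446.
Rearranging, λ(5.05 − 0.1446×24.5) = 0.1446, so λ = 0.1446/1.508 = 0.09586 per s.

0.096 per s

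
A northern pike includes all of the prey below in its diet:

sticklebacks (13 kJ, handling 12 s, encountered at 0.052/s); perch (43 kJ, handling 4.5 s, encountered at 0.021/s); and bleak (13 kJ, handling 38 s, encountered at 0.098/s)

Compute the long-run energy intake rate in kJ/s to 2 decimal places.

0.52 kJ/s

R = (0.052×13 + 0.021×43 + 0.098×13) / (1 + 0.052×12 + 0.021×4.5 + 0.098×38) = 2.853/5.442 = 0.5242 kJ/s.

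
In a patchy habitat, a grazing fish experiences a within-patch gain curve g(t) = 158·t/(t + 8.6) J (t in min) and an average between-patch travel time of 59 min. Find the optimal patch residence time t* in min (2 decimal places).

22.53 min

By the marginal value theorem, leave when the instantaneous gain rate g'(t) equals the habitat-wide average g(t)/(T + t).
g'(t) = 158·8.6/(t + 8.6)². Setting 158·8.6/(t+8.6)² = 158t/[(t+8.6)(59+t)] gives 8.6(59+t) = t(t+8.6), so t² = 8.6×59 = 507.4.
t* = √507.4 = 22.53 min.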